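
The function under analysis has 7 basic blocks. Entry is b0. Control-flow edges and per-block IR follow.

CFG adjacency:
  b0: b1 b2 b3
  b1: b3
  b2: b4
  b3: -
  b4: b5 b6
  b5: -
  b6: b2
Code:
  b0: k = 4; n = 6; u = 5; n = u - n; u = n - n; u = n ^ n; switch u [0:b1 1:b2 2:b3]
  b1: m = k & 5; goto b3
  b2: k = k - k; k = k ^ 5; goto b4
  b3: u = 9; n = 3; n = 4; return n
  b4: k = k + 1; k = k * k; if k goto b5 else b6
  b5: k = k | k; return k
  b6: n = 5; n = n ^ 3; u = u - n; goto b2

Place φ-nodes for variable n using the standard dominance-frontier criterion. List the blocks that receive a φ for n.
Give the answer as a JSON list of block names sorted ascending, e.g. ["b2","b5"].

idom tree: b1←b0 b2←b0 b3←b0 b4←b2 b5←b4 b6←b4
Dom∩ at merges:
  b2: preds {b0,b6}: {b0} ∩ {b0,b2,b4,b6} = {b0}; idom=b0
  b3: preds {b0,b1}: {b0} ∩ {b0,b1} = {b0}; idom=b0

DF walk-up:
  b2←b0: walk · to b0
  b2←b6: walk b6→b4→b2 to b0
  b3←b0: walk · to b0
  b3←b1: walk b1 to b0
  b0 → ∅
  b1 → {b3}
  b2 → {b2}
  b3 → ∅
  b4 → {b2}
  b5 → ∅
  b6 → {b2}

φ for n: defs {b0,b3,b6}
  DF⁺ = {b2}

Answer: ["b2"]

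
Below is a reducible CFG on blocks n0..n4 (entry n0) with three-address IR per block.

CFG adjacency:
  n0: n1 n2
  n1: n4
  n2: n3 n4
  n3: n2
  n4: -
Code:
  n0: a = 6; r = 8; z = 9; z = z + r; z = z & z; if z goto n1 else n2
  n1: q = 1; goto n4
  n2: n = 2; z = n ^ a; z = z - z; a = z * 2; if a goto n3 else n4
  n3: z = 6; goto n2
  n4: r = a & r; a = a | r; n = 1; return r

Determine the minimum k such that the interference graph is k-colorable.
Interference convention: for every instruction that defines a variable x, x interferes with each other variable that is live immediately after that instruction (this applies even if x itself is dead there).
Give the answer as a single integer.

Per-block:
  n0: def={a,r,z} ue=∅
  n1: def={q} ue=∅
  n2: def={a,n,z} ue={a}
  n3: def={z} ue=∅
  n4: def={a,n,r} ue={a,r}

Backward fixpoint:
  n0 li=∅ lo={a,r}
  n1 li={a,r} lo={a,r}
  n2 li={a,r} lo={a,r}
  n3 li={a,r} lo={a,r}
  n4 li={a,r} lo=∅

Interference:
  a: {n,q,r,z}
  n: {a,r}
  q: {a,r}
  r: {a,n,q,z}
  z: {a,r}

Colouring:
  lower bound: {a,n,r} mutually conflict ⇒ χ ≥ 3
  assign a→R0 n→R2 q→R2 r→R1 z→R2 — no edge inside a register ⇒ χ ≤ 3
  χ = 3

Answer: 3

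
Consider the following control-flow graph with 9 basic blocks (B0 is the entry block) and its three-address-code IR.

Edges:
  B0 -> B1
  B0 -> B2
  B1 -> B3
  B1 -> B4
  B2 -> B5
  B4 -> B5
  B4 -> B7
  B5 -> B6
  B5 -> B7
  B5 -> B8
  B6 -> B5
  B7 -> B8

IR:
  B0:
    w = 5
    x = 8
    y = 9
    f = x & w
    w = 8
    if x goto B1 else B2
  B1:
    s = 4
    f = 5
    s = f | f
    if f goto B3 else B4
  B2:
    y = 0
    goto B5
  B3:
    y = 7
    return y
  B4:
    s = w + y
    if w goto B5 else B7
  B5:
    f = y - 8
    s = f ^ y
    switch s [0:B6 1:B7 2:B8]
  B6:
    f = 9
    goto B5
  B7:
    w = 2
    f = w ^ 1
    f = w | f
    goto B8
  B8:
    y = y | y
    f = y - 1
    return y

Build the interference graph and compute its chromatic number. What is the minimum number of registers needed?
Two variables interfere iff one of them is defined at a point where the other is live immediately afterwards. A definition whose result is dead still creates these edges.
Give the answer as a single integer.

Per-block:
  B0 def {f,w,x,y} use ∅
  B1 def {f,s} use ∅
  B2 def {y} use ∅
  B3 def {y} use ∅
  B4 def {s} use {w,y}
  B5 def {f,s} use {y}
  B6 def {f} use ∅
  B7 def {f,w} use ∅
  B8 def {f,y} use {y}

Liveness:
  B0 li=∅ lo={w,y}
  B1 li={w,y} lo={w,y}
  B2 li=∅ lo={y}
  B3 li=∅ lo=∅
  B4 li={w,y} lo={y}
  B5 li={y} lo={y}
  B6 li={y} lo={y}
  B7 li={y} lo={y}
  B8 li={y} lo=∅

Conflict graph:
  f↔{s,w,x,y}
  s↔{f,w,y}
  w↔{f,s,x,y}
  x↔{f,w,y}
  y↔{f,s,w,x}

Chromatic number:
  lower bound: {f,s,w,y} mutually conflict ⇒ χ ≥ 4
  4-colouring: c0={f}  c1={w}  c2={y}  c3={s,x}
  χ = 4

Answer: 4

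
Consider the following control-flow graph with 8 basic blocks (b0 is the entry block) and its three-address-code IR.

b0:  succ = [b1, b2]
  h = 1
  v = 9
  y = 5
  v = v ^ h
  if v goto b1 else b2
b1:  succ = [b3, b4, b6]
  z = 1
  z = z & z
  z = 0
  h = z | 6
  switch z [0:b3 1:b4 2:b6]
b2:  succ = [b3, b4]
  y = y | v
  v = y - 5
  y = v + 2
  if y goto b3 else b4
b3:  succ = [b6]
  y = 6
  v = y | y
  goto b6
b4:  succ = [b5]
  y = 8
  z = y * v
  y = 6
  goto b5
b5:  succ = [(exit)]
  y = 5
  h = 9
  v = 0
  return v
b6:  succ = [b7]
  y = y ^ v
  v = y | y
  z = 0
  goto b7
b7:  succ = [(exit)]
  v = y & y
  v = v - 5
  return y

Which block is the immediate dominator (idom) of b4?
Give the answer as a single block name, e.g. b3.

Answer: b0

Working:
idom tree: b1←b0 b2←b0 b3←b0 b4←b0 b5←b4 b6←b0 b7←b6
Dom at joins:
  b3: preds {b1,b2}: {b0,b1} ∩ {b0,b2} = {b0}; idom=b0
  b4: preds {b1,b2}: {b0,b1} ∩ {b0,b2} = {b0}; idom=b0
  b6: preds {b1,b3}: {b0,b1} ∩ {b0,b3} = {b0}; idom=b0

idom(b4) = b0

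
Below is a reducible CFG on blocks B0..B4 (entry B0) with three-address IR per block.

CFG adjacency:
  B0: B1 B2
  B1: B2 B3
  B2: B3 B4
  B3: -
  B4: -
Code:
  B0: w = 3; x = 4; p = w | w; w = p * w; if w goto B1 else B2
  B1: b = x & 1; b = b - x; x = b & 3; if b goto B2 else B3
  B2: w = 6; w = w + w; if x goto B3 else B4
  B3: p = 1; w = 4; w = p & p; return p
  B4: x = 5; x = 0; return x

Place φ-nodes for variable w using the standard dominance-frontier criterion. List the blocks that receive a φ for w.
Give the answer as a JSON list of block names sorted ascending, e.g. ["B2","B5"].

Answer: ["B3"]

Analysis:
idom tree: B1←B0 B2←B0 B3←B0 B4←B2
Dom at joins:
  B2: preds {B0,B1}: {B0} ∩ {B0,B1} = {B0}; idom=B0
  B3: preds {B1,B2}: {B0,B1} ∩ {B0,B2} = {B0}; idom=B0

DF walk-up:
  join B2 pred B0: · stop@B0
  join B2 pred B1: B1 stop@B0
  join B3 pred B1: B1 stop@B0
  join B3 pred B2: B2 stop@B0
  B0 → ∅
  B1 → {B2,B3}
  B2 → {B3}
  B3 → ∅
  B4 → ∅

φ for w: defs {B0,B2,B3}
  DF⁺ = {B3}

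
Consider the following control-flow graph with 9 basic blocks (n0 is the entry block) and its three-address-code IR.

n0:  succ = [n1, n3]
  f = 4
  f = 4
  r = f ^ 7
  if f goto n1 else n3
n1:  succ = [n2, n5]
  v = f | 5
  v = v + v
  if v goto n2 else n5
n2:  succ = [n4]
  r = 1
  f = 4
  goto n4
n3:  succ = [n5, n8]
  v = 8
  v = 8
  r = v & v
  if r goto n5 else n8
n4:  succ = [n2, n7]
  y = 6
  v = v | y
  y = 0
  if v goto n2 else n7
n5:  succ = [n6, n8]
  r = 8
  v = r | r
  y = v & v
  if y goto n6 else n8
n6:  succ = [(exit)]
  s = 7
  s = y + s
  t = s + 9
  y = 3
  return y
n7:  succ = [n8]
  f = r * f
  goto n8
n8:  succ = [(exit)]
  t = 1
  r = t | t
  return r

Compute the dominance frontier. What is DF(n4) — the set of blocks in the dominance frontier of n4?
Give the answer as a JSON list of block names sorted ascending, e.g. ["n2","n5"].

idom tree: n1←n0 n2←n1 n3←n0 n4←n2 n5←n0 n6←n5 n7←n4 n8←n0
Dom at joins:
  n2: preds {n1,n4}: {n0,n1} ∩ {n0,n1,n2,n4} = {n0,n1}; idom=n1
  n5: preds {n1,n3}: {n0,n1} ∩ {n0,n3} = {n0}; idom=n0
  n8: preds {n3,n5,n7}: {n0,n3} ∩ {n0,n5} ∩ {n0,n1,n2,n4,n7} = {n0}; idom=n0

Frontier:
  join n2 pred n1: · stop@n1
  join n2 pred n4: n4→n2 stop@n1
  join n5 pred n1: n1 stop@n0
  join n5 pred n3: n3 stop@n0
  join n8 pred n3: n3 stop@n0
  join n8 pred n5: n5 stop@n0
  join n8 pred n7: n7→n4→n2→n1 stop@n0
  n0: DF=∅
  n1: DF={n5,n8}
  n2: DF={n2,n8}
  n3: DF={n5,n8}
  n4: DF={n2,n8}
  n5: DF={n8}
  n6: DF=∅
  n7: DF={n8}
  n8: DF=∅

DF(n4) = ["n2", "n8"]

Answer: ["n2", "n8"]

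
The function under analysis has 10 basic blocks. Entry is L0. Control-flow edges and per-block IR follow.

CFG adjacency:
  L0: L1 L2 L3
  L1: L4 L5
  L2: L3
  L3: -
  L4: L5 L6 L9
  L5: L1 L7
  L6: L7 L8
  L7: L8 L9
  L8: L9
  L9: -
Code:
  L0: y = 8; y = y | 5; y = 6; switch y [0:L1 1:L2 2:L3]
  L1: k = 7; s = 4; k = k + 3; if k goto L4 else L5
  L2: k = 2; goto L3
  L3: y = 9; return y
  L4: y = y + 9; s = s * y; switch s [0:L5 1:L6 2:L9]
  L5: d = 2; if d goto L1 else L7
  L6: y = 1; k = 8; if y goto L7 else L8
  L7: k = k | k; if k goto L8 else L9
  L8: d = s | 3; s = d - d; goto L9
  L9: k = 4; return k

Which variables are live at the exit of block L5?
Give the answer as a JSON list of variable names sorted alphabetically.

Block summaries:
  L0 def {y} use ∅
  L1 def {k,s} use ∅
  L2 def {k} use ∅
  L3 def {y} use ∅
  L4 def {s,y} use {s,y}
  L5 def {d} use ∅
  L6 def {k,y} use ∅
  L7 def {k} use {k}
  L8 def {d,s} use {s}
  L9 def {k} use ∅

Live sets:
  live L0: ∅→{y}
  live L1: {y}→{k,s,y}
  live L2: ∅→∅
  live L3: ∅→∅
  live L4: {k,s,y}→{k,s,y}
  live L5: {k,s,y}→{k,s,y}
  live L6: {s}→{k,s}
  live L7: {k,s}→{s}
  live L8: {s}→∅
  live L9: ∅→∅

live-out(L5) = ["k", "s", "y"]

Answer: ["k", "s", "y"]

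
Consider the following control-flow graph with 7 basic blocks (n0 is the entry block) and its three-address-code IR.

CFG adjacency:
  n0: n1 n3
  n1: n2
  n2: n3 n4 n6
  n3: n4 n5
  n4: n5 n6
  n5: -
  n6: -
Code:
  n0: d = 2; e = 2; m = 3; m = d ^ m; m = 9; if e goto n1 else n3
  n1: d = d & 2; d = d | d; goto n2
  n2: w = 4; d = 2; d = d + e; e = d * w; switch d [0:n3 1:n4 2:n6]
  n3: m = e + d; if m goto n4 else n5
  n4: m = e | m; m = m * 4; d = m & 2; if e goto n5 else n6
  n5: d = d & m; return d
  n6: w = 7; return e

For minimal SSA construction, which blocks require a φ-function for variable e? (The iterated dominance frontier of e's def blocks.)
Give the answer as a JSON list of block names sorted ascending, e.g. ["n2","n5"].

idom tree: n1←n0 n2←n1 n3←n0 n4←n0 n5←n0 n6←n0
Dom∩ at merges:
  n3: preds {n0,n2}: {n0} ∩ {n0,n1,n2} = {n0}; idom=n0
  n4: preds {n2,n3}: {n0,n1,n2} ∩ {n0,n3} = {n0}; idom=n0
  n5: preds {n3,n4}: {n0,n3} ∩ {n0,n4} = {n0}; idom=n0
  n6: preds {n2,n4}: {n0,n1,n2} ∩ {n0,n4} = {n0}; idom=n0

DF walk-up:
  n3←n0: walk · to n0
  n3←n2: walk n2→n1 to n0
  n4←n2: walk n2→n1 to n0
  n4←n3: walk n3 to n0
  n5←n3: walk n3 to n0
  n5←n4: walk n4 to n0
  n6←n2: walk n2→n1 to n0
  n6←n4: walk n4 to n0
  n0: DF=∅
  n1: DF={n3,n4,n6}
  n2: DF={n3,n4,n6}
  n3: DF={n4,n5}
  n4: DF={n5,n6}
  n5: DF=∅
  n6: DF=∅

φ for e: defs {n0,n2}
  DF⁺ = {n3,n4,n5,n6}

Answer: ["n3", "n4", "n5", "n6"]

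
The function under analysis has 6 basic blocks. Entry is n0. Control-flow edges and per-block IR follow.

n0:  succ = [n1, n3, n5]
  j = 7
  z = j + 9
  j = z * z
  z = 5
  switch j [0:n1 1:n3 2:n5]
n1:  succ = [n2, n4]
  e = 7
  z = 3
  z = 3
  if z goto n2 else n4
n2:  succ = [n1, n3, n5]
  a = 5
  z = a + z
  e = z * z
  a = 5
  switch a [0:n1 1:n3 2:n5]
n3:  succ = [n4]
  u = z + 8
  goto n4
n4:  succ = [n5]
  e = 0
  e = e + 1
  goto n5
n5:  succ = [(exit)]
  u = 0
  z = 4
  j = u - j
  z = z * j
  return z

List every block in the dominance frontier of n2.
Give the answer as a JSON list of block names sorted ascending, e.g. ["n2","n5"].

idom tree: n1←n0 n2←n1 n3←n0 n4←n0 n5←n0
Join-block Dom:
  n1: preds {n0,n2}: {n0} ∩ {n0,n1,n2} = {n0}; idom=n0
  n3: preds {n0,n2}: {n0} ∩ {n0,n1,n2} = {n0}; idom=n0
  n4: preds {n1,n3}: {n0,n1} ∩ {n0,n3} = {n0}; idom=n0
  n5: preds {n0,n2,n4}: {n0} ∩ {n0,n1,n2} ∩ {n0,n4} = {n0}; idom=n0

DF walk-up:
  join n1 pred n0: · stop@n0
  join n1 pred n2: n2→n1 stop@n0
  join n3 pred n0: · stop@n0
  join n3 pred n2: n2→n1 stop@n0
  join n4 pred n1: n1 stop@n0
  join n4 pred n3: n3 stop@n0
  join n5 pred n0: · stop@n0
  join n5 pred n2: n2→n1 stop@n0
  join n5 pred n4: n4 stop@n0
  DF(n0)=∅
  DF(n1)={n1,n3,n4,n5}
  DF(n2)={n1,n3,n5}
  DF(n3)={n4}
  DF(n4)={n5}
  DF(n5)=∅

DF(n2) = ["n1", "n3", "n5"]

Answer: ["n1", "n3", "n5"]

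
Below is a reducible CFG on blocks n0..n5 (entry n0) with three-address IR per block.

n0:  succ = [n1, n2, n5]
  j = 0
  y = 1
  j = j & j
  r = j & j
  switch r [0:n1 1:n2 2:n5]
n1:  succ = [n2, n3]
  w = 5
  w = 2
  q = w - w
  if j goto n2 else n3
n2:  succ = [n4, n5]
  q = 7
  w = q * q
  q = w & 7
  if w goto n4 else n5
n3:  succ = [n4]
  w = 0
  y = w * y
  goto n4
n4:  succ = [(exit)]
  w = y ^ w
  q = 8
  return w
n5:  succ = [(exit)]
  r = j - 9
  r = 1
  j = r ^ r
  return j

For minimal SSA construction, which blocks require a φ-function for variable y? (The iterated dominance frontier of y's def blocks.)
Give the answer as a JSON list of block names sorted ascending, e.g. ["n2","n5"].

Answer: ["n4"]

Working:
idom tree: n1←n0 n2←n0 n3←n1 n4←n0 n5←n0
Dom at joins:
  n2: preds {n0,n1}: {n0} ∩ {n0,n1} = {n0}; idom=n0
  n4: preds {n2,n3}: {n0,n2} ∩ {n0,n1,n3} = {n0}; idom=n0
  n5: preds {n0,n2}: {n0} ∩ {n0,n2} = {n0}; idom=n0

DF derivation:
  n2←n0: walk · to n0
  n2←n1: walk n1 to n0
  n4←n2: walk n2 to n0
  n4←n3: walk n3→n1 to n0
  n5←n0: walk · to n0
  n5←n2: walk n2 to n0
  n0 → ∅
  n1 → {n2,n4}
  n2 → {n4,n5}
  n3 → {n4}
  n4 → ∅
  n5 → ∅

φ for y: defs {n0,n3}
  DF⁺ = {n4}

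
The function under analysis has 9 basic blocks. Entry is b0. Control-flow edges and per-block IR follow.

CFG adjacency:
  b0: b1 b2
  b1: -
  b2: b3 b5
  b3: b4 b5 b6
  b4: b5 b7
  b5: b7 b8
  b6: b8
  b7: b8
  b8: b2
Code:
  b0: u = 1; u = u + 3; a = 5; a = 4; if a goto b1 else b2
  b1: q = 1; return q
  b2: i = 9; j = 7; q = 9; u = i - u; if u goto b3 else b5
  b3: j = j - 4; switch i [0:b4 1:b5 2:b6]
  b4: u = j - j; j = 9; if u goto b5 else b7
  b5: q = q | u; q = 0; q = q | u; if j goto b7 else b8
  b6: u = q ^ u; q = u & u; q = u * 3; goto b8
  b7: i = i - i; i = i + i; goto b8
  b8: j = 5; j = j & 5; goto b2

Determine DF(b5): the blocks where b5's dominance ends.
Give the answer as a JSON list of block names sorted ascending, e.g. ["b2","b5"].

idom tree: b1←b0 b2←b0 b3←b2 b4←b3 b5←b2 b6←b3 b7←b2 b8←b2
Dom at joins:
  b2: preds {b0,b8}: {b0} ∩ {b0,b2,b8} = {b0}; idom=b0
  b5: preds {b2,b3,b4}: {b0,b2} ∩ {b0,b2,b3} ∩ {b0,b2,b3,b4} = {b0,b2}; idom=b2
  b7: preds {b4,b5}: {b0,b2,b3,b4} ∩ {b0,b2,b5} = {b0,b2}; idom=b2
  b8: preds {b5,b6,b7}: {b0,b2,b5} ∩ {b0,b2,b3,b6} ∩ {b0,b2,b7} = {b0,b2}; idom=b2

Frontier:
  b2←b0: walk · to b0
  b2←b8: walk b8→b2 to b0
  b5←b2: walk · to b2
  b5←b3: walk b3 to b2
  b5←b4: walk b4→b3 to b2
  b7←b4: walk b4→b3 to b2
  b7←b5: walk b5 to b2
  b8←b5: walk b5 to b2
  b8←b6: walk b6→b3 to b2
  b8←b7: walk b7 to b2
  b0: DF=∅
  b1: DF=∅
  b2: DF={b2}
  b3: DF={b5,b7,b8}
  b4: DF={b5,b7}
  b5: DF={b7,b8}
  b6: DF={b8}
  b7: DF={b8}
  b8: DF={b2}

DF(b5) = ["b7", "b8"]

Answer: ["b7", "b8"]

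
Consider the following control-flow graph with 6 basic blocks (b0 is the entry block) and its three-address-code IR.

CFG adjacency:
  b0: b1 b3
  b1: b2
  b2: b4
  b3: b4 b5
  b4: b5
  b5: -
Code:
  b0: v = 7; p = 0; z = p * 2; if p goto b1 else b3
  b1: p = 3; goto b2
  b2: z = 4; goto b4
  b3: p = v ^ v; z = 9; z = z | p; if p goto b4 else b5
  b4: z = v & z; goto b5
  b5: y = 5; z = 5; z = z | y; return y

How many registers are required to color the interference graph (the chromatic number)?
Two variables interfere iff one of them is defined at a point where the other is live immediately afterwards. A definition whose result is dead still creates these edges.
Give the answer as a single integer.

Answer: 3

Analysis:
Block summaries:
  b0 def {p,v,z} use ∅
  b1 def {p} use ∅
  b2 def {z} use ∅
  b3 def {p,z} use {v}
  b4 def {z} use {v,z}
  b5 def {y,z} use ∅

Liveness:
  live b0: ∅→{v}
  live b1: {v}→{v}
  live b2: {v}→{v,z}
  live b3: {v}→{v,z}
  live b4: {v,z}→∅
  live b5: ∅→∅

Interference:
  p↔{v,z}
  v↔{p,z}
  y↔{z}
  z↔{p,v,y}

Chromatic number:
  {p,v,z} pairwise interfere (3-clique) ⇒ χ ≥ 3
  3-colouring: R0={z}  R1={p,y}  R2={v}
  χ = 3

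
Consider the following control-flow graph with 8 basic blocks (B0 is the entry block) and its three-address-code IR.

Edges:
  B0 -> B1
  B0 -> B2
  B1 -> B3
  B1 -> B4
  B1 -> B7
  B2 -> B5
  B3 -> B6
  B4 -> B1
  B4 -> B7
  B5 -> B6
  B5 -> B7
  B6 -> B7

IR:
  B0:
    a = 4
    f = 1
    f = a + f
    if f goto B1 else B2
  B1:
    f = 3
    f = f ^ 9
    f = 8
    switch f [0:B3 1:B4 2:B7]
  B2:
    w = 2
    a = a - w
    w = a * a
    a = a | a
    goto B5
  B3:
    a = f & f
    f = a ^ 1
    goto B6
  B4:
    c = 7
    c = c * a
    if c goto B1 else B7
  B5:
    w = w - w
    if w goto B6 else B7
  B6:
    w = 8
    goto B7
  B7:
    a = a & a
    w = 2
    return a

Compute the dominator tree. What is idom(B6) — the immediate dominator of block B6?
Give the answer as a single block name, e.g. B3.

idom tree: B1←B0 B2←B0 B3←B1 B4←B1 B5←B2 B6←B0 B7←B0
Dom∩ at merges:
  B1: preds {B0,B4}: {B0} ∩ {B0,B1,B4} = {B0}; idom=B0
  B6: preds {B3,B5}: {B0,B1,B3} ∩ {B0,B2,B5} = {B0}; idom=B0
  B7: preds {B1,B4,B5,B6}: {B0,B1} ∩ {B0,B1,B4} ∩ {B0,B2,B5} ∩ {B0,B6} = {B0}; idom=B0

idom(B6) = B0

Answer: B0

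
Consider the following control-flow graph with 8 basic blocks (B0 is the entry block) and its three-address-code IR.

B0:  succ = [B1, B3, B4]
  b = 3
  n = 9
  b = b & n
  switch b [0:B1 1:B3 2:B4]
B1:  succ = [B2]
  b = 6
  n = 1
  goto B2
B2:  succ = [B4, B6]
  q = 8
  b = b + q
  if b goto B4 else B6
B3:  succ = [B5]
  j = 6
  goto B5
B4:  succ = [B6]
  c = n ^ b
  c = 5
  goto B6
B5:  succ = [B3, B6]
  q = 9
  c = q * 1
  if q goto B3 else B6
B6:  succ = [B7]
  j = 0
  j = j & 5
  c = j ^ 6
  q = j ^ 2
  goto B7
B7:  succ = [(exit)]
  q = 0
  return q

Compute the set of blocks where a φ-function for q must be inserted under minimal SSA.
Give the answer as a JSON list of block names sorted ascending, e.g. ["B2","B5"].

Answer: ["B3", "B4", "B6"]

Analysis:
idom tree: B1←B0 B2←B1 B3←B0 B4←B0 B5←B3 B6←B0 B7←B6
Dom∩ at merges:
  B3: preds {B0,B5}: {B0} ∩ {B0,B3,B5} = {B0}; idom=B0
  B4: preds {B0,B2}: {B0} ∩ {B0,B1,B2} = {B0}; idom=B0
  B6: preds {B2,B4,B5}: {B0,B1,B2} ∩ {B0,B4} ∩ {B0,B3,B5} = {B0}; idom=B0

Frontier:
  B3←B0: walk · to B0
  B3←B5: walk B5→B3 to B0
  B4←B0: walk · to B0
  B4←B2: walk B2→B1 to B0
  B6←B2: walk B2→B1 to B0
  B6←B4: walk B4 to B0
  B6←B5: walk B5→B3 to B0
  B0 → ∅
  B1 → {B4,B6}
  B2 → {B4,B6}
  B3 → {B3,B6}
  B4 → {B6}
  B5 → {B3,B6}
  B6 → ∅
  B7 → ∅

φ for q: defs {B2,B5,B6,B7}
  DF⁺ = {B3,B4,B6}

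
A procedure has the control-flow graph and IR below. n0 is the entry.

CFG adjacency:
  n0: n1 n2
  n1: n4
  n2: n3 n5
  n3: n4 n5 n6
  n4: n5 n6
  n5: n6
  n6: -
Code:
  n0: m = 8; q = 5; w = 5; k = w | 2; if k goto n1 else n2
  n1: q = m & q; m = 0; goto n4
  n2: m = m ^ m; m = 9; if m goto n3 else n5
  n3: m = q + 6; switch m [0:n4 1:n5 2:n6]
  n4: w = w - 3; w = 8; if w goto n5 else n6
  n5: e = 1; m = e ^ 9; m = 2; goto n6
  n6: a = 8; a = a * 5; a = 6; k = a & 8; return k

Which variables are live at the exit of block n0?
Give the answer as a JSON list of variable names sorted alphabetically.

Answer: ["m", "q", "w"]

Analysis:
Per-block:
  n0: def={k,m,q,w} ue=∅
  n1: def={m,q} ue={m,q}
  n2: def={m} ue={m}
  n3: def={m} ue={q}
  n4: def={w} ue={w}
  n5: def={e,m} ue=∅
  n6: def={a,k} ue=∅

Live sets:
  live n0: ∅→{m,q,w}
  live n1: {m,q,w}→{w}
  live n2: {m,q,w}→{q,w}
  live n3: {q,w}→{w}
  live n4: {w}→∅
  live n5: ∅→∅
  live n6: ∅→∅

live-out(n0) = ["m", "q", "w"]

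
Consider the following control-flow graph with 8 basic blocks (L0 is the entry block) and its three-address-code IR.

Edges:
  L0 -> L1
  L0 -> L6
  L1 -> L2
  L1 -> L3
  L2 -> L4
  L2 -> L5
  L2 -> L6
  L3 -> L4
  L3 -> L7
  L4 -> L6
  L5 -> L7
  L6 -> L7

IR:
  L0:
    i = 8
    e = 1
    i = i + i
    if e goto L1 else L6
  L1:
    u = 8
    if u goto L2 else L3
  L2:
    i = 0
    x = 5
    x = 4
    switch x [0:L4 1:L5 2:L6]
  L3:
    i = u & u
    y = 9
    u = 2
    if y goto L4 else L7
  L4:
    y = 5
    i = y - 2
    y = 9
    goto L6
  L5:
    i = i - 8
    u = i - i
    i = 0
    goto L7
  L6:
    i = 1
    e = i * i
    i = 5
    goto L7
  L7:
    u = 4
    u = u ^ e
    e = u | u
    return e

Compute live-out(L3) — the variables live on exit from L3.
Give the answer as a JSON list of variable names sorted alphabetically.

Answer: ["e"]

Derivation:
def/use:
  L0 def {e,i} use ∅
  L1 def {u} use ∅
  L2 def {i,x} use ∅
  L3 def {i,u,y} use {u}
  L4 def {i,y} use ∅
  L5 def {i,u} use {i}
  L6 def {e,i} use ∅
  L7 def {e,u} use {e}

Liveness:
  live L0: ∅→{e}
  live L1: {e}→{e,u}
  live L2: {e}→{e,i}
  live L3: {e,u}→{e}
  live L4: ∅→∅
  live L5: {e,i}→{e}
  live L6: ∅→{e}
  live L7: {e}→∅

live-out(L3) = ["e"]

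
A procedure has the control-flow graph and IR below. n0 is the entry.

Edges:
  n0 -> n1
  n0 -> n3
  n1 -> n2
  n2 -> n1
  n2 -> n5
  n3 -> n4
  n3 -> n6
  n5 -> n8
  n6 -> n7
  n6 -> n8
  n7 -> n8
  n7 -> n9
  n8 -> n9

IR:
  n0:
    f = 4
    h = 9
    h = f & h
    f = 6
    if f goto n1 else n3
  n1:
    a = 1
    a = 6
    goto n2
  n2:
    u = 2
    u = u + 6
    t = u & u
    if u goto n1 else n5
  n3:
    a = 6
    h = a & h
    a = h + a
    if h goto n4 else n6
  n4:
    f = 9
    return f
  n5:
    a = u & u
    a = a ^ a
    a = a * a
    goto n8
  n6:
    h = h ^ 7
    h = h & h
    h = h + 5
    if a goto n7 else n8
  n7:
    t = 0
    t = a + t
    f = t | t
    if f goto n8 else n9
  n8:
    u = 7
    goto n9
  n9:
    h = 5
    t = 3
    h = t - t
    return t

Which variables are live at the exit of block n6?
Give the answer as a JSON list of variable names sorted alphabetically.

Answer: ["a"]

Working:
Per-block:
  n0: def={f,h} ue=∅
  n1: def={a} ue=∅
  n2: def={t,u} ue=∅
  n3: def={a,h} ue={h}
  n4: def={f} ue=∅
  n5: def={a} ue={u}
  n6: def={h} ue={a,h}
  n7: def={f,t} ue={a}
  n8: def={u} ue=∅
  n9: def={h,t} ue=∅

Liveness:
  n0 li=∅ lo={h}
  n1 li=∅ lo=∅
  n2 li=∅ lo={u}
  n3 li={h} lo={a,h}
  n4 li=∅ lo=∅
  n5 li={u} lo=∅
  n6 li={a,h} lo={a}
  n7 li={a} lo=∅
  n8 li=∅ lo=∅
  n9 li=∅ lo=∅

live-out(n6) = ["a"]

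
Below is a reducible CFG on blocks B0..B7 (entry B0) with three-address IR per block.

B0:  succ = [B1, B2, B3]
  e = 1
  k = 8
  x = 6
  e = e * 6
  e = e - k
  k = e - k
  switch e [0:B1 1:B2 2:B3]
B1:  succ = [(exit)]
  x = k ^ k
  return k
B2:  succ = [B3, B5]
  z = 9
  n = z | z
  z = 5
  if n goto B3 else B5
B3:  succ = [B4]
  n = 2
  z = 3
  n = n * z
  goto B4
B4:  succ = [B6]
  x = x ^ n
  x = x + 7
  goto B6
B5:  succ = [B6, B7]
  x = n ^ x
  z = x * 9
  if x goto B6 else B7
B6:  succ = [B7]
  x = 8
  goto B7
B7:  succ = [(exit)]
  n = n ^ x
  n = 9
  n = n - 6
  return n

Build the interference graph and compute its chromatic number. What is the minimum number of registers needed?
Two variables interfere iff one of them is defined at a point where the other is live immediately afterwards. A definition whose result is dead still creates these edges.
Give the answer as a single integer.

Block summaries:
  B0: {e,k,x} / ∅
  B1: {x} / {k}
  B2: {n,z} / ∅
  B3: {n,z} / ∅
  B4: {x} / {n,x}
  B5: {x,z} / {n,x}
  B6: {x} / ∅
  B7: {n} / {n,x}

Live sets:
  B0 li=∅ lo={k,x}
  B1 li={k} lo=∅
  B2 li={x} lo={n,x}
  B3 li={x} lo={n,x}
  B4 li={n,x} lo={n}
  B5 li={n,x} lo={n,x}
  B6 li={n} lo={n,x}
  B7 li={n,x} lo=∅

Interfere edges:
  e: {k,x}
  k: {e,x}
  n: {x,z}
  x: {e,k,n,z}
  z: {n,x}

Registers:
  clique {e,k,x} ⇒ need ≥ 3
  assign e→R1 k→R2 n→R1 x→R0 z→R2 — no edge inside a register ⇒ χ ≤ 3
  χ = 3

Answer: 3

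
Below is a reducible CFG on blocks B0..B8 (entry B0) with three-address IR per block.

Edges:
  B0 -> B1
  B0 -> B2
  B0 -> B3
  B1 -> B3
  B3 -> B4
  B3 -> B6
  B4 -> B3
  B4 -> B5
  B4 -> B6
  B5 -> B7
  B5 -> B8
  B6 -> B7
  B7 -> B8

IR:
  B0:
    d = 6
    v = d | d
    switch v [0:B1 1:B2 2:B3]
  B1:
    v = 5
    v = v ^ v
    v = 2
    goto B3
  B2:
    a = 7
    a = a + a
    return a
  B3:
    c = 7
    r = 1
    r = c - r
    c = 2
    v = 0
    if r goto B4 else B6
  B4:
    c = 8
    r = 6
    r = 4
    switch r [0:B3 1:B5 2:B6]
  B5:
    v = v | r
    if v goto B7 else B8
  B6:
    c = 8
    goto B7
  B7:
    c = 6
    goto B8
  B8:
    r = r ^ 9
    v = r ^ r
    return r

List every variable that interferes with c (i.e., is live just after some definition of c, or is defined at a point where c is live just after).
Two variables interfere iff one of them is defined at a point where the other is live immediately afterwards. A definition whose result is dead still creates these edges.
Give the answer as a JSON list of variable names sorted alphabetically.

Answer: ["r", "v"]

Working:
def/use:
  B0: def={d,v} ue=∅
  B1: def={v} ue=∅
  B2: def={a} ue=∅
  B3: def={c,r,v} ue=∅
  B4: def={c,r} ue=∅
  B5: def={v} ue={r,v}
  B6: def={c} ue=∅
  B7: def={c} ue=∅
  B8: def={r,v} ue={r}

Live sets:
  live B0: ∅→∅
  live B1: ∅→∅
  live B2: ∅→∅
  live B3: ∅→{r,v}
  live B4: {v}→{r,v}
  live B5: {r,v}→{r}
  live B6: {r}→{r}
  live B7: {r}→{r}
  live B8: {r}→∅

Interference:
  a — ∅
  c — {r,v}
  d — ∅
  r — {c,v}
  v — {c,r}

N(c) = ["r", "v"]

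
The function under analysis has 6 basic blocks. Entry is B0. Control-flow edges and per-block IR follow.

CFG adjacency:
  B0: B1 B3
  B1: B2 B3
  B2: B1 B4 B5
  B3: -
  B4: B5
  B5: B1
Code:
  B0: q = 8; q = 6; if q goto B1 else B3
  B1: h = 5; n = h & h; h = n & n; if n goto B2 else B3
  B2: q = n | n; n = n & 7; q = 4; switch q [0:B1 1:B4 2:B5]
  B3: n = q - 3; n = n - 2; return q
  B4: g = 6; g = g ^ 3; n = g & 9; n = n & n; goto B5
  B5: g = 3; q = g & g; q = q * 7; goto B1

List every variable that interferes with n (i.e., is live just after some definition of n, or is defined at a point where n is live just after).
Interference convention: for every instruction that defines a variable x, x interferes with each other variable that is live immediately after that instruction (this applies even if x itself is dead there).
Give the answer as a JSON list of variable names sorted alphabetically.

Answer: ["h", "q"]

Working:
def/use:
  B0: {q} / ∅
  B1: {h,n} / ∅
  B2: {n,q} / {n}
  B3: {n} / {q}
  B4: {g,n} / ∅
  B5: {g,q} / ∅

Backward fixpoint:
  B0 li=∅ lo={q}
  B1 li={q} lo={n,q}
  B2 li={n} lo={q}
  B3 li={q} lo=∅
  B4 li=∅ lo=∅
  B5 li=∅ lo={q}

Interfere edges:
  g↔∅
  h↔{n,q}
  n↔{h,q}
  q↔{h,n}

N(n) = ["h", "q"]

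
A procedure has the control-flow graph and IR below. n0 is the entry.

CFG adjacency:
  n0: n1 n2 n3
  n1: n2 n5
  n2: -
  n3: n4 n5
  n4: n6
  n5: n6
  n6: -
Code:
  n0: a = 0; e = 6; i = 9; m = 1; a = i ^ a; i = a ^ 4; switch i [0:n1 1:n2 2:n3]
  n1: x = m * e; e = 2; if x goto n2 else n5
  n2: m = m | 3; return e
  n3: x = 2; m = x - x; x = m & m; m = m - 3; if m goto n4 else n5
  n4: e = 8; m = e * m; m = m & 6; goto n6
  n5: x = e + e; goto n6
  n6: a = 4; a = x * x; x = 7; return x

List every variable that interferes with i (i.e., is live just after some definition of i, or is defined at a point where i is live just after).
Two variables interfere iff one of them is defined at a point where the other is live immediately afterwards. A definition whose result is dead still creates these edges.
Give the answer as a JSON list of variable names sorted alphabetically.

Answer: ["a", "e", "m"]

Analysis:
def/use:
  n0: {a,e,i,m} / ∅
  n1: {e,x} / {e,m}
  n2: {m} / {e,m}
  n3: {m,x} / ∅
  n4: {e,m} / {m}
  n5: {x} / {e}
  n6: {a,x} / {x}

Backward fixpoint:
  live n0: ∅→{e,m}
  live n1: {e,m}→{e,m}
  live n2: {e,m}→∅
  live n3: {e}→{e,m,x}
  live n4: {m,x}→{x}
  live n5: {e}→{x}
  live n6: {x}→∅

Interfere edges:
  a: {e,i,m,x}
  e: {a,i,m,x}
  i: {a,e,m}
  m: {a,e,i,x}
  x: {a,e,m}

N(i) = ["a", "e", "m"]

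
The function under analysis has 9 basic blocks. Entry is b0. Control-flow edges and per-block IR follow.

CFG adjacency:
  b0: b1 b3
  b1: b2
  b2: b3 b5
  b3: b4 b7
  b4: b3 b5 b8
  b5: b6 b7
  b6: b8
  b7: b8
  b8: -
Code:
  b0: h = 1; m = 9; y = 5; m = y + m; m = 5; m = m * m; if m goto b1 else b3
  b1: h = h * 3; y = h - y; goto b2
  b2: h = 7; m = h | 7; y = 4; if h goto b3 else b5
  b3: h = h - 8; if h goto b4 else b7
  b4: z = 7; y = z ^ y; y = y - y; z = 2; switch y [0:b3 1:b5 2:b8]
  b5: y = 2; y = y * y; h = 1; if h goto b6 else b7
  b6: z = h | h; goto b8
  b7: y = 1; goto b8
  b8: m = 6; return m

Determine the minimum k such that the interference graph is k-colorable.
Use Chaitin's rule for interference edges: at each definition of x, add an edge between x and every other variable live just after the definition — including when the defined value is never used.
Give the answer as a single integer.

Per-block:
  b0: def={h,m,y} ue=∅
  b1: def={h,y} ue={h,y}
  b2: def={h,m,y} ue=∅
  b3: def={h} ue={h}
  b4: def={y,z} ue={y}
  b5: def={h,y} ue=∅
  b6: def={z} ue={h}
  b7: def={y} ue=∅
  b8: def={m} ue=∅

Live sets:
  live b0: ∅→{h,y}
  live b1: {h,y}→∅
  live b2: ∅→{h,y}
  live b3: {h,y}→{h,y}
  live b4: {h,y}→{h,y}
  live b5: ∅→{h}
  live b6: {h}→∅
  live b7: ∅→∅
  live b8: ∅→∅

Conflict graph:
  h — {m,y,z}
  m — {h,y}
  y — {h,m,z}
  z — {h,y}

Chromatic number:
  lower bound: {h,m,y} mutually conflict ⇒ χ ≥ 3
  assign h→R0 m→R2 y→R1 z→R2 — no edge inside a register ⇒ χ ≤ 3
  χ = 3

Answer: 3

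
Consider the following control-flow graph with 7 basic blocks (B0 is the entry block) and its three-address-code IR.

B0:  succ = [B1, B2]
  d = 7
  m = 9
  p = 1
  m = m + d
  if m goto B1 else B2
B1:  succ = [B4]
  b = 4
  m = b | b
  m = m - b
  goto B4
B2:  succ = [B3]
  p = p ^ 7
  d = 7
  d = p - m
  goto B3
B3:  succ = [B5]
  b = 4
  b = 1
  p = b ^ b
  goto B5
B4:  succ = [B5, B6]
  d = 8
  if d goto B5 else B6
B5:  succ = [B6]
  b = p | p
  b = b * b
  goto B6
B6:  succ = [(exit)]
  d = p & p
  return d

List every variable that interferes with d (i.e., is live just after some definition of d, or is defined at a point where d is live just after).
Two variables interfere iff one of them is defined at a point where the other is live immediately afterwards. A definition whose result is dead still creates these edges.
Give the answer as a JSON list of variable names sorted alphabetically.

Answer: ["m", "p"]

Working:
Block summaries:
  B0: def={d,m,p} ue=∅
  B1: def={b,m} ue=∅
  B2: def={d,p} ue={m,p}
  B3: def={b,p} ue=∅
  B4: def={d} ue=∅
  B5: def={b} ue={p}
  B6: def={d} ue={p}

Live sets:
  B0: in=∅ out={m,p}
  B1: in={p} out={p}
  B2: in={m,p} out=∅
  B3: in=∅ out={p}
  B4: in={p} out={p}
  B5: in={p} out={p}
  B6: in={p} out=∅

Conflict graph:
  b: {m,p}
  d: {m,p}
  m: {b,d,p}
  p: {b,d,m}

N(d) = ["m", "p"]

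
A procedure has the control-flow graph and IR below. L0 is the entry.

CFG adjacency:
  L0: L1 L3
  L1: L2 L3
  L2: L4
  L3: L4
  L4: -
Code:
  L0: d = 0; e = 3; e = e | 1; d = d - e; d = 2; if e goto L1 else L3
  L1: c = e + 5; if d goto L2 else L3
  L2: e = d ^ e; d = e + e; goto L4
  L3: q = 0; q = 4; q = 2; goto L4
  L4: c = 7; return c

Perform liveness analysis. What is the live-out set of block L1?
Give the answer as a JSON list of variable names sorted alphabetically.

Block summaries:
  L0: def={d,e} ue=∅
  L1: def={c} ue={d,e}
  L2: def={d,e} ue={d,e}
  L3: def={q} ue=∅
  L4: def={c} ue=∅

Live sets:
  live L0: ∅→{d,e}
  live L1: {d,e}→{d,e}
  live L2: {d,e}→∅
  live L3: ∅→∅
  live L4: ∅→∅

live-out(L1) = ["d", "e"]

Answer: ["d", "e"]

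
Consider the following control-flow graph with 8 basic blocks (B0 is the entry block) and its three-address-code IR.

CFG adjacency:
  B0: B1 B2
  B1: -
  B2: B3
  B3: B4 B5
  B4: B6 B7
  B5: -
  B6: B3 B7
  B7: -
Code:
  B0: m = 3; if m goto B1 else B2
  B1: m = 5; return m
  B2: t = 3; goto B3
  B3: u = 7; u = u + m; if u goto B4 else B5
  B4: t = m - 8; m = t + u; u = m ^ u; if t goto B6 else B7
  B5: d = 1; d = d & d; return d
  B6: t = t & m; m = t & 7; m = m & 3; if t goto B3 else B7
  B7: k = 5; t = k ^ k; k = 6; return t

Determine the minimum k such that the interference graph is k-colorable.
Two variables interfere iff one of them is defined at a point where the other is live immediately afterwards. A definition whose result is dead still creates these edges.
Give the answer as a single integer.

Answer: 3

Analysis:
def/use:
  B0: {m} / ∅
  B1: {m} / ∅
  B2: {t} / ∅
  B3: {u} / {m}
  B4: {m,t,u} / {m,u}
  B5: {d} / ∅
  B6: {m,t} / {m,t}
  B7: {k,t} / ∅

Live sets:
  live B0: ∅→{m}
  live B1: ∅→∅
  live B2: {m}→{m}
  live B3: {m}→{m,u}
  live B4: {m,u}→{m,t}
  live B5: ∅→∅
  live B6: {m,t}→{m}
  live B7: ∅→∅

Conflict graph:
  d — ∅
  k — {t}
  m — {t,u}
  t — {k,m,u}
  u — {m,t}

Colouring:
  lower bound: {m,t,u} mutually conflict ⇒ χ ≥ 3
  assign d→R0 k→R1 m→R1 t→R0 u→R2 — no edge inside a register ⇒ χ ≤ 3
  χ = 3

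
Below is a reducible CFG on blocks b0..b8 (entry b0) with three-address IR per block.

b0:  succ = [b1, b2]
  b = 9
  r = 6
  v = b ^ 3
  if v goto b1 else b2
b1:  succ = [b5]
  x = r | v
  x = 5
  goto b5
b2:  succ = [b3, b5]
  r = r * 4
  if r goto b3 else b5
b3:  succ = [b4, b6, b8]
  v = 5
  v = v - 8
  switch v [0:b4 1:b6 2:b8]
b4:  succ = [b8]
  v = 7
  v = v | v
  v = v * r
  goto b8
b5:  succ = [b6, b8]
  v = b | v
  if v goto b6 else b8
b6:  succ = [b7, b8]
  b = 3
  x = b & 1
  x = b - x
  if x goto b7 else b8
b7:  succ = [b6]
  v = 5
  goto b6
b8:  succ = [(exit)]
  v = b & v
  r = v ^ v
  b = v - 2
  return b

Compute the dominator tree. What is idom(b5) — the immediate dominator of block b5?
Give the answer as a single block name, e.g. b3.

Answer: b0

Derivation:
idom tree: b1←b0 b2←b0 b3←b2 b4←b3 b5←b0 b6←b0 b7←b6 b8←b0
Join-block Dom:
  b5: preds {b1,b2}: {b0,b1} ∩ {b0,b2} = {b0}; idom=b0
  b6: preds {b3,b5,b7}: {b0,b2,b3} ∩ {b0,b5} ∩ {b0,b6,b7} = {b0}; idom=b0
  b8: preds {b3,b4,b5,b6}: {b0,b2,b3} ∩ {b0,b2,b3,b4} ∩ {b0,b5} ∩ {b0,b6} = {b0}; idom=b0

idom(b5) = b0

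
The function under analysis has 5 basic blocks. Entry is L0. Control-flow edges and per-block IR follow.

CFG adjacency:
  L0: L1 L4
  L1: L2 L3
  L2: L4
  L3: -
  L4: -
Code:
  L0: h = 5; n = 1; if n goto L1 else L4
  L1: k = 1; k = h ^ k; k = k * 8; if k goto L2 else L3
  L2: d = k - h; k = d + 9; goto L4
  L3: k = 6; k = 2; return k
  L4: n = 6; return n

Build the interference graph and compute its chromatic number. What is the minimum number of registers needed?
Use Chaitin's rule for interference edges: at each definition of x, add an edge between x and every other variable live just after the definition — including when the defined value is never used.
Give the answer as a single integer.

def/use:
  L0: {h,n} / ∅
  L1: {k} / {h}
  L2: {d,k} / {h,k}
  L3: {k} / ∅
  L4: {n} / ∅

Backward fixpoint:
  live L0: ∅→{h}
  live L1: {h}→{h,k}
  live L2: {h,k}→∅
  live L3: ∅→∅
  live L4: ∅→∅

Interfere edges:
  d: ∅
  h: {k,n}
  k: {h}
  n: {h}

Chromatic number:
  clique {h,k} ⇒ need ≥ 2
  assign d→r0 h→r0 k→r1 n→r1 — no edge inside a register ⇒ χ ≤ 2
  χ = 2

Answer: 2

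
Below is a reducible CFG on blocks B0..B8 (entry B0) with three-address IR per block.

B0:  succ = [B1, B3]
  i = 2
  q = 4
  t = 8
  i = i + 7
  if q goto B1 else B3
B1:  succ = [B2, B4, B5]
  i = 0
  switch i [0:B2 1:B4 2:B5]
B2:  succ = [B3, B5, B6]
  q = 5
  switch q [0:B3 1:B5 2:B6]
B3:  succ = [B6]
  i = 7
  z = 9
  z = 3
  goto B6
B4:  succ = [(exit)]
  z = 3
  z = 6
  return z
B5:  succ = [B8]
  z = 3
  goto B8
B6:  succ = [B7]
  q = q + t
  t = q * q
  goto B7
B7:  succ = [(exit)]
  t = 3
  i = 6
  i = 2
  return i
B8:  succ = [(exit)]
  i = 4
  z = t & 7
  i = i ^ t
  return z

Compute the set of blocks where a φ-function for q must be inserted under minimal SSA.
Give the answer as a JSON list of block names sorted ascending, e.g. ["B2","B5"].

idom tree: B1←B0 B2←B1 B3←B0 B4←B1 B5←B1 B6←B0 B7←B6 B8←B5
Join-block Dom:
  B3: preds {B0,B2}: {B0} ∩ {B0,B1,B2} = {B0}; idom=B0
  B5: preds {B1,B2}: {B0,B1} ∩ {B0,B1,B2} = {B0,B1}; idom=B1
  B6: preds {B2,B3}: {B0,B1,B2} ∩ {B0,B3} = {B0}; idom=B0

DF derivation:
  B3←B0: walk · to B0
  B3←B2: walk B2→B1 to B0
  B5←B1: walk · to B1
  B5←B2: walk B2 to B1
  B6←B2: walk B2→B1 to B0
  B6←B3: walk B3 to B0
  B0 → ∅
  B1 → {B3,B6}
  B2 → {B3,B5,B6}
  B3 → {B6}
  B4 → ∅
  B5 → ∅
  B6 → ∅
  B7 → ∅
  B8 → ∅

φ for q: defs {B0,B2,B6}
  DF⁺ = {B3,B5,B6}

Answer: ["B3", "B5", "B6"]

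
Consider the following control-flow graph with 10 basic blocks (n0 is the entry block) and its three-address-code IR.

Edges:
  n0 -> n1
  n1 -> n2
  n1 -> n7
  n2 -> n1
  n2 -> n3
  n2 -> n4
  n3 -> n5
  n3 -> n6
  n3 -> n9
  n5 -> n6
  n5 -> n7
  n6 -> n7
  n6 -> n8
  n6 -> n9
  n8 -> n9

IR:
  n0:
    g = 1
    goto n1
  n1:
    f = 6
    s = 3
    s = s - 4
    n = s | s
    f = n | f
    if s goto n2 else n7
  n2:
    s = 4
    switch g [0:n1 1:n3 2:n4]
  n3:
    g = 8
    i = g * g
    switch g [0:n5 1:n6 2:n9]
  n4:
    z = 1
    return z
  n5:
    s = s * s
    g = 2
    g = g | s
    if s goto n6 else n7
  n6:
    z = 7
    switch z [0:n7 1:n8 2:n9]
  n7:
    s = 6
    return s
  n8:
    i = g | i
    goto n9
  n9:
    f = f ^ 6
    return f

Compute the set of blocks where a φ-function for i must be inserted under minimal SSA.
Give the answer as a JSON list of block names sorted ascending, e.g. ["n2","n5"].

Answer: ["n7", "n9"]

Analysis:
idom tree: n1←n0 n2←n1 n3←n2 n4←n2 n5←n3 n6←n3 n7←n1 n8←n6 n9←n3
Dom at joins:
  n1: preds {n0,n2}: {n0} ∩ {n0,n1,n2} = {n0}; idom=n0
  n6: preds {n3,n5}: {n0,n1,n2,n3} ∩ {n0,n1,n2,n3,n5} = {n0,n1,n2,n3}; idom=n3
  n7: preds {n1,n5,n6}: {n0,n1} ∩ {n0,n1,n2,n3,n5} ∩ {n0,n1,n2,n3,n6} = {n0,n1}; idom=n1
  n9: preds {n3,n6,n8}: {n0,n1,n2,n3} ∩ {n0,n1,n2,n3,n6} ∩ {n0,n1,n2,n3,n6,n8} = {n0,n1,n2,n3}; idom=n3

DF walk-up:
  n1←n0: walk · to n0
  n1←n2: walk n2→n1 to n0
  n6←n3: walk · to n3
  n6←n5: walk n5 to n3
  n7←n1: walk · to n1
  n7←n5: walk n5→n3→n2 to n1
  n7←n6: walk n6→n3→n2 to n1
  n9←n3: walk · to n3
  n9←n6: walk n6 to n3
  n9←n8: walk n8→n6 to n3
  n0: DF=∅
  n1: DF={n1}
  n2: DF={n1,n7}
  n3: DF={n7}
  n4: DF=∅
  n5: DF={n6,n7}
  n6: DF={n7,n9}
  n7: DF=∅
  n8: DF={n9}
  n9: DF=∅

φ for i: defs {n3,n8}
  DF⁺ = {n7,n9}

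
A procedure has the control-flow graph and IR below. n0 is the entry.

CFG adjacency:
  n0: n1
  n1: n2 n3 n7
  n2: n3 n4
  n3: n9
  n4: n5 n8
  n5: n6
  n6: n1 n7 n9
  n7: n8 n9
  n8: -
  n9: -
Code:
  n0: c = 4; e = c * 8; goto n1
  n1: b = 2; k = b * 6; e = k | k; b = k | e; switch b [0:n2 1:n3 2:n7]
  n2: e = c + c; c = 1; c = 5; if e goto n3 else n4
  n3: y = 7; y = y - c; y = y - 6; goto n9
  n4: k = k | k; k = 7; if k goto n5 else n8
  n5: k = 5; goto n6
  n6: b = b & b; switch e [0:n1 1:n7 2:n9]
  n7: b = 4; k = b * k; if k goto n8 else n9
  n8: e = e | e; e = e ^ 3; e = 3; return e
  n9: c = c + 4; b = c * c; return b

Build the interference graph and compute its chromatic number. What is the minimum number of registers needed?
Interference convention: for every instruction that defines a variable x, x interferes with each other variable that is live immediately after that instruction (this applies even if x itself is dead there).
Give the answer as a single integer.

Answer: 4

Working:
Per-block:
  n0: {c,e} / ∅
  n1: {b,e,k} / ∅
  n2: {c,e} / {c}
  n3: {y} / {c}
  n4: {k} / {k}
  n5: {k} / ∅
  n6: {b} / {b,e}
  n7: {b,k} / {k}
  n8: {e} / {e}
  n9: {b,c} / {c}

Live sets:
  n0 li=∅ lo={c}
  n1 li={c} lo={b,c,e,k}
  n2 li={b,c,k} lo={b,c,e,k}
  n3 li={c} lo={c}
  n4 li={b,c,e,k} lo={b,c,e}
  n5 li={b,c,e} lo={b,c,e,k}
  n6 li={b,c,e,k} lo={c,e,k}
  n7 li={c,e,k} lo={c,e}
  n8 li={e} lo=∅
  n9 li={c} lo=∅

Interfere edges:
  b — {c,e,k}
  c — {b,e,k,y}
  e — {b,c,k}
  k — {b,c,e}
  y — {c}

Registers:
  {b,c,e,k} pairwise interfere (4-clique) ⇒ χ ≥ 4
  4-colouring: c0={c}  c1={b,y}  c2={e}  c3={k}
  χ = 4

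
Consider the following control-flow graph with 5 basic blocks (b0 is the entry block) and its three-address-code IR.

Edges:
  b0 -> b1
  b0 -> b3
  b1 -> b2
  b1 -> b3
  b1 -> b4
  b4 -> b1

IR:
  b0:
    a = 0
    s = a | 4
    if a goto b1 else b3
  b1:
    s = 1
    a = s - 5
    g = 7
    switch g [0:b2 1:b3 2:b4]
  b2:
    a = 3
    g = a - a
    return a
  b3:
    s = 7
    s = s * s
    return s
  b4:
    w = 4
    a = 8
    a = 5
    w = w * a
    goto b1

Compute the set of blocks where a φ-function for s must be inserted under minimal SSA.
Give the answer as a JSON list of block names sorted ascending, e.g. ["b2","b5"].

Answer: ["b1", "b3"]

Derivation:
idom tree: b1←b0 b2←b1 b3←b0 b4←b1
Join-block Dom:
  b1: preds {b0,b4}: {b0} ∩ {b0,b1,b4} = {b0}; idom=b0
  b3: preds {b0,b1}: {b0} ∩ {b0,b1} = {b0}; idom=b0

DF walk-up:
  join b1 pred b0: · stop@b0
  join b1 pred b4: b4→b1 stop@b0
  join b3 pred b0: · stop@b0
  join b3 pred b1: b1 stop@b0
  b0: DF=∅
  b1: DF={b1,b3}
  b2: DF=∅
  b3: DF=∅
  b4: DF={b1}

φ for s: defs {b0,b1,b3}
  DF⁺ = {b1,b3}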